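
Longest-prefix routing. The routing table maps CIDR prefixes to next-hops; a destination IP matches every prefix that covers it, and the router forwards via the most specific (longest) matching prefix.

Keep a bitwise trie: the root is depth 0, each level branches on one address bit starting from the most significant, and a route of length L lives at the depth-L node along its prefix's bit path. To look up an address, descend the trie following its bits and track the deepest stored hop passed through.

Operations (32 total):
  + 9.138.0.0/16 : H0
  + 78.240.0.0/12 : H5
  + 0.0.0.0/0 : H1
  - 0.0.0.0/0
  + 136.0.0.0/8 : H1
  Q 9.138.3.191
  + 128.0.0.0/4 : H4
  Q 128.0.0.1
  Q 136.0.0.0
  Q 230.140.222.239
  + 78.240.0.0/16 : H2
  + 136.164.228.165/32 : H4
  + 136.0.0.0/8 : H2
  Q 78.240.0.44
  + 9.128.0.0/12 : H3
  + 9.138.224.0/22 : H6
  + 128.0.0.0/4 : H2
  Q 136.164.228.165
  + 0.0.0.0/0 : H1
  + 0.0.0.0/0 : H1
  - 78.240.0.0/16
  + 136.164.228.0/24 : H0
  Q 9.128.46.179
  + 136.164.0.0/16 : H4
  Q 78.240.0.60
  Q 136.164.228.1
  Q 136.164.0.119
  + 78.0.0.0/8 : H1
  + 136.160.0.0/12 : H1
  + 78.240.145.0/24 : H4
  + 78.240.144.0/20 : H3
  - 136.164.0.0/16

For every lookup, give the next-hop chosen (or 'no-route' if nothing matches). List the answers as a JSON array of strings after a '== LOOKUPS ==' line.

Process each operation:
  add 9.138.0.0/16 -> H0 at depth 16
  add 78.240.0.0/12 -> H5 at depth 12
  add 0.0.0.0/0 -> H1 at depth 0
  del 0.0.0.0/0 (clear depth 0)
  add 136.0.0.0/8 -> H1 at depth 8
  ? 9.138.3.191  path d0:-→d1:-→d2:-→d3:-→d4:-→d5:-→d6:-→d7:-→d8:-→d9:-→d10:-→d11:-→d12:-→d13:-→d14:-→d15:-→d16:H0  best=H0
  add 128.0.0.0/4 -> H4 at depth 4
  ? 128.0.0.1  path d0:-→d1:-→d2:-→d3:-→d4:H4  best=H4
  ? 136.0.0.0  path d0:-→d1:-→d2:-→d3:-→d4:H4→d5:-→d6:-→d7:-→d8:H1  best=H1
  ? 230.140.222.239  path d0:-→d1:-  best=no-route
  add 78.240.0.0/16 -> H2 at depth 16
  add 136.164.228.165/32 -> H4 at depth 32
  add 136.0.0.0/8 -> H2 at depth 8
  ? 78.240.0.44  path d0:-→d1:-→d2:-→d3:-→d4:-→d5:-→d6:-→d7:-→d8:-→d9:-→d10:-→d11:-→d12:H5→d13:-→d14:-→d15:-→d16:H2  best=H2
  add 9.128.0.0/12 -> H3 at depth 12
  add 9.138.224.0/22 -> H6 at depth 22
  add 128.0.0.0/4 -> H2 at depth 4
  ? 136.164.228.165  path d0:-→d1:-→d2:-→d3:-→d4:H2→d5:-→d6:-→d7:-→d8:H2→d9:-→d10:-→d11:-→d12:-→d13:-→d14:-→d15:-→d16:-→d17:-→d18:-→d19:-→d20:-→d21:-→d22:-→d23:-→d24:-→d25:-→d26:-→d27:-→d28:-→d29:-→d30:-→d31:-→d32:H4  best=H4
  add 0.0.0.0/0 -> H1 at depth 0
  add 0.0.0.0/0 -> H1 at depth 0
  del 78.240.0.0/16 (clear depth 16)
  add 136.164.228.0/24 -> H0 at depth 24
  ? 9.128.46.179  path d0:H1→d1:-→d2:-→d3:-→d4:-→d5:-→d6:-→d7:-→d8:-→d9:-→d10:-→d11:-→d12:H3  best=H3
  add 136.164.0.0/16 -> H4 at depth 16
  ? 78.240.0.60  path d0:H1→d1:-→d2:-→d3:-→d4:-→d5:-→d6:-→d7:-→d8:-→d9:-→d10:-→d11:-→d12:H5→d13:-→d14:-→d15:-→d16:-  best=H5
  ? 136.164.228.1  path d0:H1→d1:-→d2:-→d3:-→d4:H2→d5:-→d6:-→d7:-→d8:H2→d9:-→d10:-→d11:-→d12:-→d13:-→d14:-→d15:-→d16:H4→d17:-→d18:-→d19:-→d20:-→d21:-→d22:-→d23:-→d24:H0  best=H0
  ? 136.164.0.119  path d0:H1→d1:-→d2:-→d3:-→d4:H2→d5:-→d6:-→d7:-→d8:H2→d9:-→d10:-→d11:-→d12:-→d13:-→d14:-→d15:-→d16:H4  best=H4
  add 78.0.0.0/8 -> H1 at depth 8
  add 136.160.0.0/12 -> H1 at depth 12
  add 78.240.145.0/24 -> H4 at depth 24
  add 78.240.144.0/20 -> H3 at depth 20
  del 136.164.0.0/16 (clear depth 16)

== LOOKUPS ==
["H0","H4","H1","no-route","H2","H4","H3","H5","H0","H4"]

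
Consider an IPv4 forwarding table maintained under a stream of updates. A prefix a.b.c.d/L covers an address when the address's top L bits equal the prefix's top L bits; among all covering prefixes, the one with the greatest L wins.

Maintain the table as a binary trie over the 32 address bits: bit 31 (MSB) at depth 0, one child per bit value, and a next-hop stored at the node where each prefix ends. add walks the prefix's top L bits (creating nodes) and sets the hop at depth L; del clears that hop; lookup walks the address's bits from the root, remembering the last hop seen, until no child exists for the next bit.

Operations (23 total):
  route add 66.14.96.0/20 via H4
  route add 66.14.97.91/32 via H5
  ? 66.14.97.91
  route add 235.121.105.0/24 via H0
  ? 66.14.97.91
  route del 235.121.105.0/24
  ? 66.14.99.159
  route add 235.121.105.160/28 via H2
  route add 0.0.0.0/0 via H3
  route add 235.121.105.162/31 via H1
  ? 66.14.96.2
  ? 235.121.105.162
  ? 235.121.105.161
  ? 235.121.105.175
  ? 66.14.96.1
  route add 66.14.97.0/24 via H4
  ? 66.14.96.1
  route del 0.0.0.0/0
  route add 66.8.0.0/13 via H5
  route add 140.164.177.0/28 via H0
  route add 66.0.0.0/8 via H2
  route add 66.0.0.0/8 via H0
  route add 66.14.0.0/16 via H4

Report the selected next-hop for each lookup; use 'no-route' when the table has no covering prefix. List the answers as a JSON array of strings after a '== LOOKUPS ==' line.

Apply in order:
  add 66.14.96.0/20 -> H4 at depth 20
  add 66.14.97.91/32 -> H5 at depth 32
  Q 66.14.97.91: descend 01000010000011100110000101011011 ; hops seen [H4,H5] ; pick H5
  add 235.121.105.0/24 -> H0 at depth 24
  Q 66.14.97.91: descend 01000010000011100110000101011011 ; hops seen [H4,H5] ; pick H5
  - 235.121.105.0/24 clear@24
  Q 66.14.99.159: descend 0100001000001110011000 ; hops seen [H4] ; pick H4
  add 235.121.105.160/28 -> H2 at depth 28
  add 0.0.0.0/0 -> H3 at depth 0
  add 235.121.105.162/31 -> H1 at depth 31
  Q 66.14.96.2: descend 01000010000011100110000 ; hops seen [H3,H4] ; pick H4
  Q 235.121.105.162: descend 1110101101111001011010011010001 ; hops seen [H3,H2,H1] ; pick H1
  Q 235.121.105.161: descend 111010110111100101101001101000 ; hops seen [H3,H2] ; pick H2
  Q 235.121.105.175: descend 1110101101111001011010011010 ; hops seen [H3,H2] ; pick H2
  Q 66.14.96.1: descend 01000010000011100110000 ; hops seen [H3,H4] ; pick H4
  add 66.14.97.0/24 -> H4 at depth 24
  Q 66.14.96.1: descend 01000010000011100110000 ; hops seen [H3,H4] ; pick H4
  - 0.0.0.0/0 clear@0
  add 66.8.0.0/13 -> H5 at depth 13
  add 140.164.177.0/28 -> H0 at depth 28
  add 66.0.0.0/8 -> H2 at depth 8
  add 66.0.0.0/8 -> H0 at depth 8
  add 66.14.0.0/16 -> H4 at depth 16

== LOOKUPS ==
["H5","H5","H4","H4","H1","H2","H2","H4","H4"]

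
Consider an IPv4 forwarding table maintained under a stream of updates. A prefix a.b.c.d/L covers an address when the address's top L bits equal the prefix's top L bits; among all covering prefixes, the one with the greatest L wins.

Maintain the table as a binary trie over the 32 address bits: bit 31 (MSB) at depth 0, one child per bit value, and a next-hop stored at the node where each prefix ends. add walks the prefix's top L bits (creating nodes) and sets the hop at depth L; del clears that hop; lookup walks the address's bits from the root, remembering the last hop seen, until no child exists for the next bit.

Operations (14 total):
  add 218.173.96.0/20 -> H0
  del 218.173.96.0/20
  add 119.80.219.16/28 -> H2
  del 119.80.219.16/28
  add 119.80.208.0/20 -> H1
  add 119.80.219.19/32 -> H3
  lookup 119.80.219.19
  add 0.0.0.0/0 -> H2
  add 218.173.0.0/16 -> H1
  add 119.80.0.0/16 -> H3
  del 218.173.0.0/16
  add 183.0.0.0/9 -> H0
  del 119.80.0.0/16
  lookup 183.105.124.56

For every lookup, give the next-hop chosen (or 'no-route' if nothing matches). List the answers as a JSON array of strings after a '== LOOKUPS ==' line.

Trace:
  + 218.173.96.0/20 (H0) depth=20
  - 218.173.96.0/20 clear@20
  + 119.80.219.16/28 (H2) depth=28
  - 119.80.219.16/28 clear@28
  + 119.80.208.0/20 (H1) depth=20
  + 119.80.219.19/32 (H3) depth=32
  lookup 119.80.219.19: bits 01110111010100001101101100010011 walk d0:-→d1:-→d2:-→d3:-→d4:-→d5:-→d6:-→d7:-→d8:-→d9:-→d10:-→d11:-→d12:-→d13:-→d14:-→d15:-→d16:-→d17:-→d18:-→d19:-→d20:H1→d21:-→d22:-→d23:-→d24:-→d25:-→d26:-→d27:-→d28:-→d29:-→d30:-→d31:-→d32:H3 -> H3
  + 0.0.0.0/0 (H2) depth=0
  + 218.173.0.0/16 (H1) depth=16
  + 119.80.0.0/16 (H3) depth=16
  - 218.173.0.0/16 clear@16
  + 183.0.0.0/9 (H0) depth=9
  - 119.80.0.0/16 clear@16
  lookup 183.105.124.56: bits 101101110 walk d0:H2→d1:-→d2:-→d3:-→d4:-→d5:-→d6:-→d7:-→d8:-→d9:H0 -> H0

== LOOKUPS ==
["H3","H0"]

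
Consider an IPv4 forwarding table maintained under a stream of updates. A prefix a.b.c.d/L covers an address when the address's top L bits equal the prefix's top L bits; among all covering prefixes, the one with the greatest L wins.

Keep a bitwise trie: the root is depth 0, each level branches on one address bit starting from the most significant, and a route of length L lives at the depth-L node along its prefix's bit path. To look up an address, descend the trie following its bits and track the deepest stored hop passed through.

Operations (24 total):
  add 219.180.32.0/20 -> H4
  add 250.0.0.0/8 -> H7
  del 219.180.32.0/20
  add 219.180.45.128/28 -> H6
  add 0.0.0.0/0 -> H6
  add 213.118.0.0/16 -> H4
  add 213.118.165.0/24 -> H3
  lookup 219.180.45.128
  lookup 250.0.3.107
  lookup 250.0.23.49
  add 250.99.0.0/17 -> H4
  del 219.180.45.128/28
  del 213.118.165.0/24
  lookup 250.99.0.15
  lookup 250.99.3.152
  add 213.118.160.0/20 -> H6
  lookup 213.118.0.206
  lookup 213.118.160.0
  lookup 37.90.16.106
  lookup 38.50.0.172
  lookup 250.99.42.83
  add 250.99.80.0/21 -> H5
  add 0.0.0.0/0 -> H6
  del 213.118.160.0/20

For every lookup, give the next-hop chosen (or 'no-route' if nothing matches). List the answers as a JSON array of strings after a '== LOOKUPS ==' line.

Trace:
  + 219.180.32.0/20 (H4) depth=20
  + 250.0.0.0/8 (H7) depth=8
  - 219.180.32.0/20 clear@20
  + 219.180.45.128/28 (H6) depth=28
  + 0.0.0.0/0 (H6) depth=0
  + 213.118.0.0/16 (H4) depth=16
  + 213.118.165.0/24 (H3) depth=24
  Q 219.180.45.128: descend 1101101110110100001011011000 ; hops seen [H6,H6] ; pick H6
  Q 250.0.3.107: descend 11111010 ; hops seen [H6,H7] ; pick H7
  Q 250.0.23.49: descend 11111010 ; hops seen [H6,H7] ; pick H7
  + 250.99.0.0/17 (H4) depth=17
  - 219.180.45.128/28 clear@28
  - 213.118.165.0/24 clear@24
  Q 250.99.0.15: descend 11111010011000110 ; hops seen [H6,H7,H4] ; pick H4
  Q 250.99.3.152: descend 11111010011000110 ; hops seen [H6,H7,H4] ; pick H4
  + 213.118.160.0/20 (H6) depth=20
  Q 213.118.0.206: descend 1101010101110110 ; hops seen [H6,H4] ; pick H4
  Q 213.118.160.0: descend 110101010111011010100 ; hops seen [H6,H4,H6] ; pick H6
  Q 37.90.16.106: descend ε ; hops seen [H6] ; pick H6
  Q 38.50.0.172: descend ε ; hops seen [H6] ; pick H6
  Q 250.99.42.83: descend 11111010011000110 ; hops seen [H6,H7,H4] ; pick H4
  + 250.99.80.0/21 (H5) depth=21
  + 0.0.0.0/0 (H6) depth=0
  - 213.118.160.0/20 clear@20

== LOOKUPS ==
["H6","H7","H7","H4","H4","H4","H6","H6","H6","H4"]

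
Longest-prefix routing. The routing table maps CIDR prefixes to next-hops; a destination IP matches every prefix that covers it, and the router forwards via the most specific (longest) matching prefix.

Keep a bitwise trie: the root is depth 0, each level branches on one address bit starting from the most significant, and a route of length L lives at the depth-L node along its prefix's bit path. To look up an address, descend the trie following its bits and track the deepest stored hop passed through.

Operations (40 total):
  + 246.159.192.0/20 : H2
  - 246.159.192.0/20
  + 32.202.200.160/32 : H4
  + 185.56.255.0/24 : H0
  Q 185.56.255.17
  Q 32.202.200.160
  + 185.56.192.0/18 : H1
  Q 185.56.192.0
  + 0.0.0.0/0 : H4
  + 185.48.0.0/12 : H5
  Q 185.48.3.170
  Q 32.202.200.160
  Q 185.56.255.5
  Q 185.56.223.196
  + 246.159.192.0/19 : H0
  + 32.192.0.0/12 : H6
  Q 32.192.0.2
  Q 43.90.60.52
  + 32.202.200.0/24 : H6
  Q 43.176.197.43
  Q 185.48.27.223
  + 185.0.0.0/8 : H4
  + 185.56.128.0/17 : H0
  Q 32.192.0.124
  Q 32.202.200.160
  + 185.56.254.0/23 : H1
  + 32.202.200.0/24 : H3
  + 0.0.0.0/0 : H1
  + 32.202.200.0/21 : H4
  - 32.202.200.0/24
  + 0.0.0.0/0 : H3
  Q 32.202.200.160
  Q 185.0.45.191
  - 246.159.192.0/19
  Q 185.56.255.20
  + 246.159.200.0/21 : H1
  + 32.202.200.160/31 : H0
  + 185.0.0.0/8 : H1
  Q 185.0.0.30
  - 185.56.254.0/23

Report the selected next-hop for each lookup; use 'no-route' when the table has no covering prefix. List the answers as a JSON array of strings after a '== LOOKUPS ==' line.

Trace:
  add 246.159.192.0/20 -> H2 at depth 20
  - 246.159.192.0/20 clear@20
  add 32.202.200.160/32 -> H4 at depth 32
  add 185.56.255.0/24 -> H0 at depth 24
  ? 185.56.255.17  path d0:-→d1:-→d2:-→d3:-→d4:-→d5:-→d6:-→d7:-→d8:-→d9:-→d10:-→d11:-→d12:-→d13:-→d14:-→d15:-→d16:-→d17:-→d18:-→d19:-→d20:-→d21:-→d22:-→d23:-→d24:H0  best=H0
  ? 32.202.200.160  path d0:-→d1:-→d2:-→d3:-→d4:-→d5:-→d6:-→d7:-→d8:-→d9:-→d10:-→d11:-→d12:-→d13:-→d14:-→d15:-→d16:-→d17:-→d18:-→d19:-→d20:-→d21:-→d22:-→d23:-→d24:-→d25:-→d26:-→d27:-→d28:-→d29:-→d30:-→d31:-→d32:H4  best=H4
  add 185.56.192.0/18 -> H1 at depth 18
  ? 185.56.192.0  path d0:-→d1:-→d2:-→d3:-→d4:-→d5:-→d6:-→d7:-→d8:-→d9:-→d10:-→d11:-→d12:-→d13:-→d14:-→d15:-→d16:-→d17:-→d18:H1  best=H1
  add 0.0.0.0/0 -> H4 at depth 0
  add 185.48.0.0/12 -> H5 at depth 12
  ? 185.48.3.170  path d0:H4→d1:-→d2:-→d3:-→d4:-→d5:-→d6:-→d7:-→d8:-→d9:-→d10:-→d11:-→d12:H5  best=H5
  ? 32.202.200.160  path d0:H4→d1:-→d2:-→d3:-→d4:-→d5:-→d6:-→d7:-→d8:-→d9:-→d10:-→d11:-→d12:-→d13:-→d14:-→d15:-→d16:-→d17:-→d18:-→d19:-→d20:-→d21:-→d22:-→d23:-→d24:-→d25:-→d26:-→d27:-→d28:-→d29:-→d30:-→d31:-→d32:H4  best=H4
  ? 185.56.255.5  path d0:H4→d1:-→d2:-→d3:-→d4:-→d5:-→d6:-→d7:-→d8:-→d9:-→d10:-→d11:-→d12:H5→d13:-→d14:-→d15:-→d16:-→d17:-→d18:H1→d19:-→d20:-→d21:-→d22:-→d23:-→d24:H0  best=H0
  ? 185.56.223.196  path d0:H4→d1:-→d2:-→d3:-→d4:-→d5:-→d6:-→d7:-→d8:-→d9:-→d10:-→d11:-→d12:H5→d13:-→d14:-→d15:-→d16:-→d17:-→d18:H1  best=H1
  add 246.159.192.0/19 -> H0 at depth 19
  add 32.192.0.0/12 -> H6 at depth 12
  ? 32.192.0.2  path d0:H4→d1:-→d2:-→d3:-→d4:-→d5:-→d6:-→d7:-→d8:-→d9:-→d10:-→d11:-→d12:H6  best=H6
  ? 43.90.60.52  path d0:H4→d1:-→d2:-→d3:-→d4:-  best=H4
  add 32.202.200.0/24 -> H6 at depth 24
  ? 43.176.197.43  path d0:H4→d1:-→d2:-→d3:-→d4:-  best=H4
  ? 185.48.27.223  path d0:H4→d1:-→d2:-→d3:-→d4:-→d5:-→d6:-→d7:-→d8:-→d9:-→d10:-→d11:-→d12:H5  best=H5
  add 185.0.0.0/8 -> H4 at depth 8
  add 185.56.128.0/17 -> H0 at depth 17
  ? 32.192.0.124  path d0:H4→d1:-→d2:-→d3:-→d4:-→d5:-→d6:-→d7:-→d8:-→d9:-→d10:-→d11:-→d12:H6  best=H6
  ? 32.202.200.160  path d0:H4→d1:-→d2:-→d3:-→d4:-→d5:-→d6:-→d7:-→d8:-→d9:-→d10:-→d11:-→d12:H6→d13:-→d14:-→d15:-→d16:-→d17:-→d18:-→d19:-→d20:-→d21:-→d22:-→d23:-→d24:H6→d25:-→d26:-→d27:-→d28:-→d29:-→d30:-→d31:-→d32:H4  best=H4
  add 185.56.254.0/23 -> H1 at depth 23
  add 32.202.200.0/24 -> H3 at depth 24
  add 0.0.0.0/0 -> H1 at depth 0
  add 32.202.200.0/21 -> H4 at depth 21
  - 32.202.200.0/24 clear@24
  add 0.0.0.0/0 -> H3 at depth 0
  ? 32.202.200.160  path d0:H3→d1:-→d2:-→d3:-→d4:-→d5:-→d6:-→d7:-→d8:-→d9:-→d10:-→d11:-→d12:H6→d13:-→d14:-→d15:-→d16:-→d17:-→d18:-→d19:-→d20:-→d21:H4→d22:-→d23:-→d24:-→d25:-→d26:-→d27:-→d28:-→d29:-→d30:-→d31:-→d32:H4  best=H4
  ? 185.0.45.191  path d0:H3→d1:-→d2:-→d3:-→d4:-→d5:-→d6:-→d7:-→d8:H4→d9:-→d10:-  best=H4
  - 246.159.192.0/19 clear@19
  ? 185.56.255.20  path d0:H3→d1:-→d2:-→d3:-→d4:-→d5:-→d6:-→d7:-→d8:H4→d9:-→d10:-→d11:-→d12:H5→d13:-→d14:-→d15:-→d16:-→d17:H0→d18:H1→d19:-→d20:-→d21:-→d22:-→d23:H1→d24:H0  best=H0
  add 246.159.200.0/21 -> H1 at depth 21
  add 32.202.200.160/31 -> H0 at depth 31
  add 185.0.0.0/8 -> H1 at depth 8
  ? 185.0.0.30  path d0:H3→d1:-→d2:-→d3:-→d4:-→d5:-→d6:-→d7:-→d8:H1→d9:-→d10:-  best=H1
  - 185.56.254.0/23 clear@23

== LOOKUPS ==
["H0","H4","H1","H5","H4","H0","H1","H6","H4","H4","H5","H6","H4","H4","H4","H0","H1"]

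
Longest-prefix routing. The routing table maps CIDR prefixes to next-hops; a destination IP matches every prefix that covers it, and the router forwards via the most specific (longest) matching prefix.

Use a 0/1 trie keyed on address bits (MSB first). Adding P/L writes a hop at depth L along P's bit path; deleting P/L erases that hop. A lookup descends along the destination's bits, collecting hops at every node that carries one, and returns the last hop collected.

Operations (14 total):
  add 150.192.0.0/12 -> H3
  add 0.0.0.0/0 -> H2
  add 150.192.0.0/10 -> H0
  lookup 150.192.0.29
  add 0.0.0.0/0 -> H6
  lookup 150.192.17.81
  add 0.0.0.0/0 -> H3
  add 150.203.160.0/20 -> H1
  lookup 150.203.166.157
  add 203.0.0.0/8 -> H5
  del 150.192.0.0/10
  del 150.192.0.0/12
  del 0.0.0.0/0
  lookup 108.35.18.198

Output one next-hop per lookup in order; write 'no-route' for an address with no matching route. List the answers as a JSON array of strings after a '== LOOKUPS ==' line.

Process each operation:
  add 150.192.0.0/12 -> H3 at depth 12
  add 0.0.0.0/0 -> H2 at depth 0
  add 150.192.0.0/10 -> H0 at depth 10
  lookup 150.192.0.29: bits 100101101100 walk d0:H2→d1:-→d2:-→d3:-→d4:-→d5:-→d6:-→d7:-→d8:-→d9:-→d10:H0→d11:-→d12:H3 -> H3
  add 0.0.0.0/0 -> H6 at depth 0
  lookup 150.192.17.81: bits 100101101100 walk d0:H6→d1:-→d2:-→d3:-→d4:-→d5:-→d6:-→d7:-→d8:-→d9:-→d10:H0→d11:-→d12:H3 -> H3
  add 0.0.0.0/0 -> H3 at depth 0
  add 150.203.160.0/20 -> H1 at depth 20
  lookup 150.203.166.157: bits 10010110110010111010 walk d0:H3→d1:-→d2:-→d3:-→d4:-→d5:-→d6:-→d7:-→d8:-→d9:-→d10:H0→d11:-→d12:H3→d13:-→d14:-→d15:-→d16:-→d17:-→d18:-→d19:-→d20:H1 -> H1
  add 203.0.0.0/8 -> H5 at depth 8
  - 150.192.0.0/10 clear@10
  - 150.192.0.0/12 clear@12
  - 0.0.0.0/0 clear@0
  lookup 108.35.18.198: bits ε walk d0:- -> no-route

== LOOKUPS ==
["H3","H3","H1","no-route"]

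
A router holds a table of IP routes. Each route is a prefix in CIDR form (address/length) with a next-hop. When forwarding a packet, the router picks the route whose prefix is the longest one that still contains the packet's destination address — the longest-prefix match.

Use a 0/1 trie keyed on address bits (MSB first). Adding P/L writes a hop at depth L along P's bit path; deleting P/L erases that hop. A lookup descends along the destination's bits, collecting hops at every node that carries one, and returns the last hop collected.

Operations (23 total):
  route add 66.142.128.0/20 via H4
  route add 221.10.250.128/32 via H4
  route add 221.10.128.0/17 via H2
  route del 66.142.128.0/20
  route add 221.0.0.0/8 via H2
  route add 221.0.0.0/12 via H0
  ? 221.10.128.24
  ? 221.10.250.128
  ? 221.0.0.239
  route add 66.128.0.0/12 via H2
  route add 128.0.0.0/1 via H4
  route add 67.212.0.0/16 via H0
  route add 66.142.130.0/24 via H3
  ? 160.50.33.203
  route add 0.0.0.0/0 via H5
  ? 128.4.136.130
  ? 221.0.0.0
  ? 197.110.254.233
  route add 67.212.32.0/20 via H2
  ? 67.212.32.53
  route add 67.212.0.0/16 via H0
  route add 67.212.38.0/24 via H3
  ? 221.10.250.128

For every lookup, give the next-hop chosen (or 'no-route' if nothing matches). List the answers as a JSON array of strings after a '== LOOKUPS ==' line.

Process each operation:
  + 66.142.128.0/20 (H4) depth=20
  + 221.10.250.128/32 (H4) depth=32
  + 221.10.128.0/17 (H2) depth=17
  del 66.142.128.0/20 (clear depth 20)
  + 221.0.0.0/8 (H2) depth=8
  + 221.0.0.0/12 (H0) depth=12
  lookup 221.10.128.24: bits 11011101000010101 walk d0:-→d1:-→d2:-→d3:-→d4:-→d5:-→d6:-→d7:-→d8:H2→d9:-→d10:-→d11:-→d12:H0→d13:-→d14:-→d15:-→d16:-→d17:H2 -> H2
  lookup 221.10.250.128: bits 11011101000010101111101010000000 walk d0:-→d1:-→d2:-→d3:-→d4:-→d5:-→d6:-→d7:-→d8:H2→d9:-→d10:-→d11:-→d12:H0→d13:-→d14:-→d15:-→d16:-→d17:H2→d18:-→d19:-→d20:-→d21:-→d22:-→d23:-→d24:-→d25:-→d26:-→d27:-→d28:-→d29:-→d30:-→d31:-→d32:H4 -> H4
  lookup 221.0.0.239: bits 110111010000 walk d0:-→d1:-→d2:-→d3:-→d4:-→d5:-→d6:-→d7:-→d8:H2→d9:-→d10:-→d11:-→d12:H0 -> H0
  + 66.128.0.0/12 (H2) depth=12
  + 128.0.0.0/1 (H4) depth=1
  + 67.212.0.0/16 (H0) depth=16
  + 66.142.130.0/24 (H3) depth=24
  lookup 160.50.33.203: bits 1 walk d0:-→d1:H4 -> H4
  + 0.0.0.0/0 (H5) depth=0
  lookup 128.4.136.130: bits 1 walk d0:H5→d1:H4 -> H4
  lookup 221.0.0.0: bits 110111010000 walk d0:H5→d1:H4→d2:-→d3:-→d4:-→d5:-→d6:-→d7:-→d8:H2→d9:-→d10:-→d11:-→d12:H0 -> H0
  lookup 197.110.254.233: bits 110 walk d0:H5→d1:H4→d2:-→d3:- -> H4
  + 67.212.32.0/20 (H2) depth=20
  lookup 67.212.32.53: bits 01000011110101000010 walk d0:H5→d1:-→d2:-→d3:-→d4:-→d5:-→d6:-→d7:-→d8:-→d9:-→d10:-→d11:-→d12:-→d13:-→d14:-→d15:-→d16:H0→d17:-→d18:-→d19:-→d20:H2 -> H2
  + 67.212.0.0/16 (H0) depth=16
  + 67.212.38.0/24 (H3) depth=24
  lookup 221.10.250.128: bits 11011101000010101111101010000000 walk d0:H5→d1:H4→d2:-→d3:-→d4:-→d5:-→d6:-→d7:-→d8:H2→d9:-→d10:-→d11:-→d12:H0→d13:-→d14:-→d15:-→d16:-→d17:H2→d18:-→d19:-→d20:-→d21:-→d22:-→d23:-→d24:-→d25:-→d26:-→d27:-→d28:-→d29:-→d30:-→d31:-→d32:H4 -> H4

== LOOKUPS ==
["H2","H4","H0","H4","H4","H0","H4","H2","H4"]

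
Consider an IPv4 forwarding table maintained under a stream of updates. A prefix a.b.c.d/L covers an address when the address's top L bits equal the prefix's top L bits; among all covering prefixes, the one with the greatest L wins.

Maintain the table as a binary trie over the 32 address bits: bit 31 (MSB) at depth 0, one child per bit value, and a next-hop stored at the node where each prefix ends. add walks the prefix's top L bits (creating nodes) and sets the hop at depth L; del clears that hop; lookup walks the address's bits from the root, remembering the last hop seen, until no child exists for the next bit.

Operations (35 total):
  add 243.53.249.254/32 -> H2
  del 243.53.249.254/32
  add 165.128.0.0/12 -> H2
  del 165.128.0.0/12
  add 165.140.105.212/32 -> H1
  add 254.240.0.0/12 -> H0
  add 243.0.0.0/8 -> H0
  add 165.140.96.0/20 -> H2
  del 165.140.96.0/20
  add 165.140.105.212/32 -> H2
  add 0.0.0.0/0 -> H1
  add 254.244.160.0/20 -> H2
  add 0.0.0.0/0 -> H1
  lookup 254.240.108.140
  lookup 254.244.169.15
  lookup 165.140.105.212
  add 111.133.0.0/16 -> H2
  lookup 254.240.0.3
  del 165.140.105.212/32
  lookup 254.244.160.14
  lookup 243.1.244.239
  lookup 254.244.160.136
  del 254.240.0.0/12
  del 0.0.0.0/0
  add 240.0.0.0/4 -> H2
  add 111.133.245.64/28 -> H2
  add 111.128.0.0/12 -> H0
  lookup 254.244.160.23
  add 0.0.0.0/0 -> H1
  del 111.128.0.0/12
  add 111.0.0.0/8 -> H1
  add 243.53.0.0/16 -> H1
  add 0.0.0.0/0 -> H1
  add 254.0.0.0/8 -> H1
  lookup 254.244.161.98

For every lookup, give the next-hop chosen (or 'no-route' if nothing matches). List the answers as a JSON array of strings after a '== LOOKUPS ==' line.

Process each operation:
  add 243.53.249.254/32 -> H2 at depth 32
  del 243.53.249.254/32 (clear depth 32)
  add 165.128.0.0/12 -> H2 at depth 12
  del 165.128.0.0/12 (clear depth 12)
  add 165.140.105.212/32 -> H1 at depth 32
  add 254.240.0.0/12 -> H0 at depth 12
  add 243.0.0.0/8 -> H0 at depth 8
  add 165.140.96.0/20 -> H2 at depth 20
  del 165.140.96.0/20 (clear depth 20)
  add 165.140.105.212/32 -> H2 at depth 32
  add 0.0.0.0/0 -> H1 at depth 0
  add 254.244.160.0/20 -> H2 at depth 20
  add 0.0.0.0/0 -> H1 at depth 0
  ? 254.240.108.140  path d0:H1→d1:-→d2:-→d3:-→d4:-→d5:-→d6:-→d7:-→d8:-→d9:-→d10:-→d11:-→d12:H0→d13:-  best=H0
  ? 254.244.169.15  path d0:H1→d1:-→d2:-→d3:-→d4:-→d5:-→d6:-→d7:-→d8:-→d9:-→d10:-→d11:-→d12:H0→d13:-→d14:-→d15:-→d16:-→d17:-→d18:-→d19:-→d20:H2  best=H2
  ? 165.140.105.212  path d0:H1→d1:-→d2:-→d3:-→d4:-→d5:-→d6:-→d7:-→d8:-→d9:-→d10:-→d11:-→d12:-→d13:-→d14:-→d15:-→d16:-→d17:-→d18:-→d19:-→d20:-→d21:-→d22:-→d23:-→d24:-→d25:-→d26:-→d27:-→d28:-→d29:-→d30:-→d31:-→d32:H2  best=H2
  add 111.133.0.0/16 -> H2 at depth 16
  ? 254.240.0.3  path d0:H1→d1:-→d2:-→d3:-→d4:-→d5:-→d6:-→d7:-→d8:-→d9:-→d10:-→d11:-→d12:H0→d13:-  best=H0
  del 165.140.105.212/32 (clear depth 32)
  ? 254.244.160.14  path d0:H1→d1:-→d2:-→d3:-→d4:-→d5:-→d6:-→d7:-→d8:-→d9:-→d10:-→d11:-→d12:H0→d13:-→d14:-→d15:-→d16:-→d17:-→d18:-→d19:-→d20:H2  best=H2
  ? 243.1.244.239  path d0:H1→d1:-→d2:-→d3:-→d4:-→d5:-→d6:-→d7:-→d8:H0→d9:-→d10:-  best=H0
  ? 254.244.160.136  path d0:H1→d1:-→d2:-→d3:-→d4:-→d5:-→d6:-→d7:-→d8:-→d9:-→d10:-→d11:-→d12:H0→d13:-→d14:-→d15:-→d16:-→d17:-→d18:-→d19:-→d20:H2  best=H2
  del 254.240.0.0/12 (clear depth 12)
  del 0.0.0.0/0 (clear depth 0)
  add 240.0.0.0/4 -> H2 at depth 4
  add 111.133.245.64/28 -> H2 at depth 28
  add 111.128.0.0/12 -> H0 at depth 12
  ? 254.244.160.23  path d0:-→d1:-→d2:-→d3:-→d4:H2→d5:-→d6:-→d7:-→d8:-→d9:-→d10:-→d11:-→d12:-→d13:-→d14:-→d15:-→d16:-→d17:-→d18:-→d19:-→d20:H2  best=H2
  add 0.0.0.0/0 -> H1 at depth 0
  del 111.128.0.0/12 (clear depth 12)
  add 111.0.0.0/8 -> H1 at depth 8
  add 243.53.0.0/16 -> H1 at depth 16
  add 0.0.0.0/0 -> H1 at depth 0
  add 254.0.0.0/8 -> H1 at depth 8
  ? 254.244.161.98  path d0:H1→d1:-→d2:-→d3:-→d4:H2→d5:-→d6:-→d7:-→d8:H1→d9:-→d10:-→d11:-→d12:-→d13:-→d14:-→d15:-→d16:-→d17:-→d18:-→d19:-→d20:H2  best=H2

== LOOKUPS ==
["H0","H2","H2","H0","H2","H0","H2","H2","H2"]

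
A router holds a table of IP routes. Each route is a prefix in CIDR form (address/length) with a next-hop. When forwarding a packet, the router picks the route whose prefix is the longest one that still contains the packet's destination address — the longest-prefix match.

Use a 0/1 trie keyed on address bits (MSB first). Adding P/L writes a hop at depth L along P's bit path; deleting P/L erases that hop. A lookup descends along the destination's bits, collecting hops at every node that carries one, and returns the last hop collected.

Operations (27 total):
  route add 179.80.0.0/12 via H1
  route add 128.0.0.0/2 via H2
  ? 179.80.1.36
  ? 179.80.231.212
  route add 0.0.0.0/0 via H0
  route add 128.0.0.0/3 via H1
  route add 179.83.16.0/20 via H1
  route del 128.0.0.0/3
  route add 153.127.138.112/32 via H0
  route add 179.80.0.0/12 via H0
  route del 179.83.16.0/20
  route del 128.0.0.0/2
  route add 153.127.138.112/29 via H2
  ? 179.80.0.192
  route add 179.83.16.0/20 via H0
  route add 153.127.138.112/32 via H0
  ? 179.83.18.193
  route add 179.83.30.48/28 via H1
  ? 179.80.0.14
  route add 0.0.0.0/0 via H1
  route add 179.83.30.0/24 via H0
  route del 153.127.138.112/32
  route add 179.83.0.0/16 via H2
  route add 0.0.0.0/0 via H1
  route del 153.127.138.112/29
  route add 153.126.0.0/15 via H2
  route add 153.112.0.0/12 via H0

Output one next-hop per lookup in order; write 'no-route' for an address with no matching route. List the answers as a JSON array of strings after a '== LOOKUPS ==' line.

Apply in order:
  add 179.80.0.0/12 -> H1 at depth 12
  add 128.0.0.0/2 -> H2 at depth 2
  ? 179.80.1.36  path d0:-→d1:-→d2:H2→d3:-→d4:-→d5:-→d6:-→d7:-→d8:-→d9:-→d10:-→d11:-→d12:H1  best=H1
  ? 179.80.231.212  path d0:-→d1:-→d2:H2→d3:-→d4:-→d5:-→d6:-→d7:-→d8:-→d9:-→d10:-→d11:-→d12:H1  best=H1
  add 0.0.0.0/0 -> H0 at depth 0
  add 128.0.0.0/3 -> H1 at depth 3
  add 179.83.16.0/20 -> H1 at depth 20
  - 128.0.0.0/3 clear@3
  add 153.127.138.112/32 -> H0 at depth 32
  add 179.80.0.0/12 -> H0 at depth 12
  - 179.83.16.0/20 clear@20
  - 128.0.0.0/2 clear@2
  add 153.127.138.112/29 -> H2 at depth 29
  ? 179.80.0.192  path d0:H0→d1:-→d2:-→d3:-→d4:-→d5:-→d6:-→d7:-→d8:-→d9:-→d10:-→d11:-→d12:H0→d13:-→d14:-  best=H0
  add 179.83.16.0/20 -> H0 at depth 20
  add 153.127.138.112/32 -> H0 at depth 32
  ? 179.83.18.193  path d0:H0→d1:-→d2:-→d3:-→d4:-→d5:-→d6:-→d7:-→d8:-→d9:-→d10:-→d11:-→d12:H0→d13:-→d14:-→d15:-→d16:-→d17:-→d18:-→d19:-→d20:H0  best=H0
  add 179.83.30.48/28 -> H1 at depth 28
  ? 179.80.0.14  path d0:H0→d1:-→d2:-→d3:-→d4:-→d5:-→d6:-→d7:-→d8:-→d9:-→d10:-→d11:-→d12:H0→d13:-→d14:-  best=H0
  add 0.0.0.0/0 -> H1 at depth 0
  add 179.83.30.0/24 -> H0 at depth 24
  - 153.127.138.112/32 clear@32
  add 179.83.0.0/16 -> H2 at depth 16
  add 0.0.0.0/0 -> H1 at depth 0
  - 153.127.138.112/29 clear@29
  add 153.126.0.0/15 -> H2 at depth 15
  add 153.112.0.0/12 -> H0 at depth 12

== LOOKUPS ==
["H1","H1","H0","H0","H0"]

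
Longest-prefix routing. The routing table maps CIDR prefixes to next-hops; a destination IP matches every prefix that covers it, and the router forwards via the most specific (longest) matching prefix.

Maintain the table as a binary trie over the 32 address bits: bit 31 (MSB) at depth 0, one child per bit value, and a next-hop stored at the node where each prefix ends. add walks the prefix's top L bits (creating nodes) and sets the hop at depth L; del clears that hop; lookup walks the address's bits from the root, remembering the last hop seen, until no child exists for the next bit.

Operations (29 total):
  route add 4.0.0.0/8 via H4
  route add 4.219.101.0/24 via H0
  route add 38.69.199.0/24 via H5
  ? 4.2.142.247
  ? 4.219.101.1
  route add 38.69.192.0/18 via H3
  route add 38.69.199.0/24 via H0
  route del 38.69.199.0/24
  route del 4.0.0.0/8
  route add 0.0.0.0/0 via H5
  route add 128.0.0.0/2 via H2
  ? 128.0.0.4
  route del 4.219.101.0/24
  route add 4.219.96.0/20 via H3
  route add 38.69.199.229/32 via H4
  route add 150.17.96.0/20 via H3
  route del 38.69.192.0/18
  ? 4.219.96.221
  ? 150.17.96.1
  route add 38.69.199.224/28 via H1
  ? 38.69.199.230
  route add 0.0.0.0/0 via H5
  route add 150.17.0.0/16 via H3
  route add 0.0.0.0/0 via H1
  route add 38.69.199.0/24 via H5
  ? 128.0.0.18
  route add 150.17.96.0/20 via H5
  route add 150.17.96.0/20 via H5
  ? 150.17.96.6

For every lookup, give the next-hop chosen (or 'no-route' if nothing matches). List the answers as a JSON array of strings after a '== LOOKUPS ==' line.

Process each operation:
  + 4.0.0.0/8 (H4) depth=8
  + 4.219.101.0/24 (H0) depth=24
  + 38.69.199.0/24 (H5) depth=24
  Q 4.2.142.247: descend 00000100 ; hops seen [H4] ; pick H4
  Q 4.219.101.1: descend 000001001101101101100101 ; hops seen [H4,H0] ; pick H0
  + 38.69.192.0/18 (H3) depth=18
  + 38.69.199.0/24 (H0) depth=24
  del 38.69.199.0/24 (clear depth 24)
  del 4.0.0.0/8 (clear depth 8)
  + 0.0.0.0/0 (H5) depth=0
  + 128.0.0.0/2 (H2) depth=2
  Q 128.0.0.4: descend 10 ; hops seen [H5,H2] ; pick H2
  del 4.219.101.0/24 (clear depth 24)
  + 4.219.96.0/20 (H3) depth=20
  + 38.69.199.229/32 (H4) depth=32
  + 150.17.96.0/20 (H3) depth=20
  del 38.69.192.0/18 (clear depth 18)
  Q 4.219.96.221: descend 000001001101101101100 ; hops seen [H5,H3] ; pick H3
  Q 150.17.96.1: descend 10010110000100010110 ; hops seen [H5,H2,H3] ; pick H3
  + 38.69.199.224/28 (H1) depth=28
  Q 38.69.199.230: descend 001001100100010111000111111001 ; hops seen [H5,H1] ; pick H1
  + 0.0.0.0/0 (H5) depth=0
  + 150.17.0.0/16 (H3) depth=16
  + 0.0.0.0/0 (H1) depth=0
  + 38.69.199.0/24 (H5) depth=24
  Q 128.0.0.18: descend 100 ; hops seen [H1,H2] ; pick H2
  + 150.17.96.0/20 (H5) depth=20
  + 150.17.96.0/20 (H5) depth=20
  Q 150.17.96.6: descend 10010110000100010110 ; hops seen [H1,H2,H3,H5] ; pick H5

== LOOKUPS ==
["H4","H0","H2","H3","H3","H1","H2","H5"]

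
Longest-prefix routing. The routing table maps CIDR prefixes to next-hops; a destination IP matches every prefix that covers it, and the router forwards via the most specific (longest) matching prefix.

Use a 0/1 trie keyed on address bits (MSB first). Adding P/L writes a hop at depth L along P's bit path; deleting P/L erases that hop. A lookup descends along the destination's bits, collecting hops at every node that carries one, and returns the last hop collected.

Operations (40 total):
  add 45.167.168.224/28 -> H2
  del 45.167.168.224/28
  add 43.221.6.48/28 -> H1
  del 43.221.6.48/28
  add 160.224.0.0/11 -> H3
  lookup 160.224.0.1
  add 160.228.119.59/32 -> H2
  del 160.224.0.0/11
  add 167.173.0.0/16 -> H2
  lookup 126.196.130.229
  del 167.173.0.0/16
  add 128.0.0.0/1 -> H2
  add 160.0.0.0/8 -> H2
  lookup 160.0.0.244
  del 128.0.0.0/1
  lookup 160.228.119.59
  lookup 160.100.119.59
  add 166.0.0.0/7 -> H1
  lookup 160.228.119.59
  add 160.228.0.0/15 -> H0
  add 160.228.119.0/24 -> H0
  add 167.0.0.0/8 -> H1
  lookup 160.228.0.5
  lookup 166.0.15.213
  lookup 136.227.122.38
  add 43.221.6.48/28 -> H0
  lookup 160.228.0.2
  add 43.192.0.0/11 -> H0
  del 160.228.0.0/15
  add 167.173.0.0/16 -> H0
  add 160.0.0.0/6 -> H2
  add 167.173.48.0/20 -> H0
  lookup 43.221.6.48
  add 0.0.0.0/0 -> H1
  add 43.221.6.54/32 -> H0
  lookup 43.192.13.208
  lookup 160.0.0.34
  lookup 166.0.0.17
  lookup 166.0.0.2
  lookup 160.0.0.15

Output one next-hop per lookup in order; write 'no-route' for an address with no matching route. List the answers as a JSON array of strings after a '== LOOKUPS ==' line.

Apply in order:
  + 45.167.168.224/28 (H2) depth=28
  - 45.167.168.224/28 clear@28
  + 43.221.6.48/28 (H1) depth=28
  - 43.221.6.48/28 clear@28
  + 160.224.0.0/11 (H3) depth=11
  Q 160.224.0.1: descend 10100000111 ; hops seen [H3] ; pick H3
  + 160.228.119.59/32 (H2) depth=32
  - 160.224.0.0/11 clear@11
  + 167.173.0.0/16 (H2) depth=16
  Q 126.196.130.229: descend 0 ; hops seen [∅] ; pick no-route
  - 167.173.0.0/16 clear@16
  + 128.0.0.0/1 (H2) depth=1
  + 160.0.0.0/8 (H2) depth=8
  Q 160.0.0.244: descend 10100000 ; hops seen [H2,H2] ; pick H2
  - 128.0.0.0/1 clear@1
  Q 160.228.119.59: descend 10100000111001000111011100111011 ; hops seen [H2,H2] ; pick H2
  Q 160.100.119.59: descend 10100000 ; hops seen [H2] ; pick H2
  + 166.0.0.0/7 (H1) depth=7
  Q 160.228.119.59: descend 10100000111001000111011100111011 ; hops seen [H2,H2] ; pick H2
  + 160.228.0.0/15 (H0) depth=15
  + 160.228.119.0/24 (H0) depth=24
  + 167.0.0.0/8 (H1) depth=8
  Q 160.228.0.5: descend 10100000111001000 ; hops seen [H2,H0] ; pick H0
  Q 166.0.15.213: descend 1010011 ; hops seen [H1] ; pick H1
  Q 136.227.122.38: descend 10 ; hops seen [∅] ; pick no-route
  + 43.221.6.48/28 (H0) depth=28
  Q 160.228.0.2: descend 10100000111001000 ; hops seen [H2,H0] ; pick H0
  + 43.192.0.0/11 (H0) depth=11
  - 160.228.0.0/15 clear@15
  + 167.173.0.0/16 (H0) depth=16
  + 160.0.0.0/6 (H2) depth=6
  + 167.173.48.0/20 (H0) depth=20
  Q 43.221.6.48: descend 0010101111011101000001100011 ; hops seen [H0,H0] ; pick H0
  + 0.0.0.0/0 (H1) depth=0
  + 43.221.6.54/32 (H0) depth=32
  Q 43.192.13.208: descend 00101011110 ; hops seen [H1,H0] ; pick H0
  Q 160.0.0.34: descend 10100000 ; hops seen [H1,H2,H2] ; pick H2
  Q 166.0.0.17: descend 1010011 ; hops seen [H1,H1] ; pick H1
  Q 166.0.0.2: descend 1010011 ; hops seen [H1,H1] ; pick H1
  Q 160.0.0.15: descend 10100000 ; hops seen [H1,H2,H2] ; pick H2

== LOOKUPS ==
["H3","no-route","H2","H2","H2","H2","H0","H1","no-route","H0","H0","H0","H2","H1","H1","H2"]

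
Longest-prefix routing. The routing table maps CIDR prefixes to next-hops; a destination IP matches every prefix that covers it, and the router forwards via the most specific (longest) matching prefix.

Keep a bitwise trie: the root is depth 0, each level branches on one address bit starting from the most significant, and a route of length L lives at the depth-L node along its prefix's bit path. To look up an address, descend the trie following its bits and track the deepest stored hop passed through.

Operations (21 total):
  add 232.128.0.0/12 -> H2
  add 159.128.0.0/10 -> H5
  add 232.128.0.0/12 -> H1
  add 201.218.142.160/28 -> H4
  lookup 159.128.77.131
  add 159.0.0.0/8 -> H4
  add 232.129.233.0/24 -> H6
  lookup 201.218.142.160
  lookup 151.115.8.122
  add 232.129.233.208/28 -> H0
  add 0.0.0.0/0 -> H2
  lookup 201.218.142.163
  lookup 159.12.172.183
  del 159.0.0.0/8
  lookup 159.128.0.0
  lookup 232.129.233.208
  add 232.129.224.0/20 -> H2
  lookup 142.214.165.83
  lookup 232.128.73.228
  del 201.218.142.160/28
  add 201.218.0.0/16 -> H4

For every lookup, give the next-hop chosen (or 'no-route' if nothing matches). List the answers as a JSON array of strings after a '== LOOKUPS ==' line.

Apply in order:
  add 232.128.0.0/12 -> H2 at depth 12
  add 159.128.0.0/10 -> H5 at depth 10
  add 232.128.0.0/12 -> H1 at depth 12
  add 201.218.142.160/28 -> H4 at depth 28
  lookup 159.128.77.131: bits 1001111110 walk d0:-→d1:-→d2:-→d3:-→d4:-→d5:-→d6:-→d7:-→d8:-→d9:-→d10:H5 -> H5
  add 159.0.0.0/8 -> H4 at depth 8
  add 232.129.233.0/24 -> H6 at depth 24
  lookup 201.218.142.160: bits 1100100111011010100011101010 walk d0:-→d1:-→d2:-→d3:-→d4:-→d5:-→d6:-→d7:-→d8:-→d9:-→d10:-→d11:-→d12:-→d13:-→d14:-→d15:-→d16:-→d17:-→d18:-→d19:-→d20:-→d21:-→d22:-→d23:-→d24:-→d25:-→d26:-→d27:-→d28:H4 -> H4
  lookup 151.115.8.122: bits 1001 walk d0:-→d1:-→d2:-→d3:-→d4:- -> no-route
  add 232.129.233.208/28 -> H0 at depth 28
  add 0.0.0.0/0 -> H2 at depth 0
  lookup 201.218.142.163: bits 1100100111011010100011101010 walk d0:H2→d1:-→d2:-→d3:-→d4:-→d5:-→d6:-→d7:-→d8:-→d9:-→d10:-→d11:-→d12:-→d13:-→d14:-→d15:-→d16:-→d17:-→d18:-→d19:-→d20:-→d21:-→d22:-→d23:-→d24:-→d25:-→d26:-→d27:-→d28:H4 -> H4
  lookup 159.12.172.183: bits 10011111 walk d0:H2→d1:-→d2:-→d3:-→d4:-→d5:-→d6:-→d7:-→d8:H4 -> H4
  - 159.0.0.0/8 clear@8
  lookup 159.128.0.0: bits 1001111110 walk d0:H2→d1:-→d2:-→d3:-→d4:-→d5:-→d6:-→d7:-→d8:-→d9:-→d10:H5 -> H5
  lookup 232.129.233.208: bits 1110100010000001111010011101 walk d0:H2→d1:-→d2:-→d3:-→d4:-→d5:-→d6:-→d7:-→d8:-→d9:-→d10:-→d11:-→d12:H1→d13:-→d14:-→d15:-→d16:-→d17:-→d18:-→d19:-→d20:-→d21:-→d22:-→d23:-→d24:H6→d25:-→d26:-→d27:-→d28:H0 -> H0
  add 232.129.224.0/20 -> H2 at depth 20
  lookup 142.214.165.83: bits 100 walk d0:H2→d1:-→d2:-→d3:- -> H2
  lookup 232.128.73.228: bits 111010001000000 walk d0:H2→d1:-→d2:-→d3:-→d4:-→d5:-→d6:-→d7:-→d8:-→d9:-→d10:-→d11:-→d12:H1→d13:-→d14:-→d15:- -> H1
  - 201.218.142.160/28 clear@28
  add 201.218.0.0/16 -> H4 at depth 16

== LOOKUPS ==
["H5","H4","no-route","H4","H4","H5","H0","H2","H1"]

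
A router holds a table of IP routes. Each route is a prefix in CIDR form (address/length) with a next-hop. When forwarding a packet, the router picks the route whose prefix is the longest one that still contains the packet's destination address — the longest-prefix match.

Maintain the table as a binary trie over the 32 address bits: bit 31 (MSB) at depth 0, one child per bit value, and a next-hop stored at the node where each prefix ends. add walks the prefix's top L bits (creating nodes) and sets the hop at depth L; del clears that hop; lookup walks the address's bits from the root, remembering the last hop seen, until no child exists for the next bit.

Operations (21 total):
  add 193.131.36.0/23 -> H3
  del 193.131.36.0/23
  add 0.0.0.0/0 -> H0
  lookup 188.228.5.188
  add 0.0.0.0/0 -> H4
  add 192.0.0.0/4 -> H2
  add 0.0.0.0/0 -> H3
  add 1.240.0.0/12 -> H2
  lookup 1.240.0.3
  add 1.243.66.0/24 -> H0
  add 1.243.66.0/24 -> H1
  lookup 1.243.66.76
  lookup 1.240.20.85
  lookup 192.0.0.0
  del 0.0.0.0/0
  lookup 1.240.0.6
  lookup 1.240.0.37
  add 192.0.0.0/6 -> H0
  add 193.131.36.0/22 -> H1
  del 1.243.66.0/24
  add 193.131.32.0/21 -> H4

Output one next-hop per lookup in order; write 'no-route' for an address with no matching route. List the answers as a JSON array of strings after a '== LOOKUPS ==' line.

Process each operation:
  add 193.131.36.0/23 -> H3 at depth 23
  - 193.131.36.0/23 clear@23
  add 0.0.0.0/0 -> H0 at depth 0
  ? 188.228.5.188  path d0:H0→d1:-  best=H0
  add 0.0.0.0/0 -> H4 at depth 0
  add 192.0.0.0/4 -> H2 at depth 4
  add 0.0.0.0/0 -> H3 at depth 0
  add 1.240.0.0/12 -> H2 at depth 12
  ? 1.240.0.3  path d0:H3→d1:-→d2:-→d3:-→d4:-→d5:-→d6:-→d7:-→d8:-→d9:-→d10:-→d11:-→d12:H2  best=H2
  add 1.243.66.0/24 -> H0 at depth 24
  add 1.243.66.0/24 -> H1 at depth 24
  ? 1.243.66.76  path d0:H3→d1:-→d2:-→d3:-→d4:-→d5:-→d6:-→d7:-→d8:-→d9:-→d10:-→d11:-→d12:H2→d13:-→d14:-→d15:-→d16:-→d17:-→d18:-→d19:-→d20:-→d21:-→d22:-→d23:-→d24:H1  best=H1
  ? 1.240.20.85  path d0:H3→d1:-→d2:-→d3:-→d4:-→d5:-→d6:-→d7:-→d8:-→d9:-→d10:-→d11:-→d12:H2→d13:-→d14:-  best=H2
  ? 192.0.0.0  path d0:H3→d1:-→d2:-→d3:-→d4:H2→d5:-→d6:-→d7:-  best=H2
  - 0.0.0.0/0 clear@0
  ? 1.240.0.6  path d0:-→d1:-→d2:-→d3:-→d4:-→d5:-→d6:-→d7:-→d8:-→d9:-→d10:-→d11:-→d12:H2→d13:-→d14:-  best=H2
  ? 1.240.0.37  path d0:-→d1:-→d2:-→d3:-→d4:-→d5:-→d6:-→d7:-→d8:-→d9:-→d10:-→d11:-→d12:H2→d13:-→d14:-  best=H2
  add 192.0.0.0/6 -> H0 at depth 6
  add 193.131.36.0/22 -> H1 at depth 22
  - 1.243.66.0/24 clear@24
  add 193.131.32.0/21 -> H4 at depth 21

== LOOKUPS ==
["H0","H2","H1","H2","H2","H2","H2"]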